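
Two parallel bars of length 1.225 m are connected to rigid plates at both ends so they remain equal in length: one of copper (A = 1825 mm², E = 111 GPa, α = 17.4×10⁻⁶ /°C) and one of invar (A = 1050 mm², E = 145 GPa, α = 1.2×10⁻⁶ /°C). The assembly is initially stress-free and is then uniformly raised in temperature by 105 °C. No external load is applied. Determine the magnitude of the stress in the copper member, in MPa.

The copper has the larger α, so on heating it would change length more than the invar if both were free. The rigid plates force a common final length, so the copper is put into compression and the invar into tension, with equal and opposite forces P (no external load).
Compatibility of the two members (thermal + elastic change equal): (α₁ − α₂)ΔT = P·[1/(A₁E₁) + 1/(A₂E₂)].
|α₁ − α₂|·ΔT = 16.2×10⁻⁶ × 105 = 0.001701.
1/(A₁E₁) + 1/(A₂E₂) = 1/(1825×111×10³) + 1/(1050×145×10³) = 1.15×10⁻⁸ N⁻¹.
P = 0.001701 / 1.15×10⁻⁸ = 147900 N = 147.9 kN.
σ_{copper} = P/A₁ = 147900/1825 = 81.02 MPa, compressive.

σ ≈ 81 MPa (compressive)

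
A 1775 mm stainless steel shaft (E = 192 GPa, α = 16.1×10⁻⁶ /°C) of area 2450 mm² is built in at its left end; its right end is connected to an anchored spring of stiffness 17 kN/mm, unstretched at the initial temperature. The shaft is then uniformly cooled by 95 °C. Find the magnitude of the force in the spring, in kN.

The unrestrained thermal change is αΔT L = 16.1×10⁻⁶ × 95 × 1775 = 2.715 mm.
With a force P in the spring, the elastic change of the shaft is PL/(AE) and that of the spring is P/k; compatibility requires their sum to equal δ_free.
So P = δ_free / [L/(AE) + 1/k] = 2.715 / [ 1775/(2450×192×10³) + 1/(17×10³) ].
P = 2.715 / 6.26×10⁻⁵ = 43370 N.

P ≈ 43.4 kN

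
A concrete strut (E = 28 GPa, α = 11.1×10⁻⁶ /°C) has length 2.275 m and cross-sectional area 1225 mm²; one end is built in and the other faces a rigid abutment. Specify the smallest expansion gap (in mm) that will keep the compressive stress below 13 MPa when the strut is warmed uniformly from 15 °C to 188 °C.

Free expansion if unrestrained: δ_free = αΔT L = 11.1×10⁻⁶ × 173 × 2275 = 4.369 mm.
At the allowable stress the elastic shortening the wall may impose is σL/E = 13 × 2275 / (28×10³) = 1.056 mm.
So the gap has to take up the difference, g_min = δ_free − σL/E = 4.369 − 1.056 = 3.312 mm.

g ≈ 3.31 mm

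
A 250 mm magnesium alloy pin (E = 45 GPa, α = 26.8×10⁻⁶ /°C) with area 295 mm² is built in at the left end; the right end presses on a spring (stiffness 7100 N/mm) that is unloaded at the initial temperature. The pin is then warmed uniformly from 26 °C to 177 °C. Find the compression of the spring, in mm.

Free thermal expansion: δ_free = αΔT L = 26.8×10⁻⁶ × 151 × 250 = 1.012 mm.
With a force P in the spring, the elastic change of the pin is PL/(AE) and that of the spring is P/k; compatibility requires their sum to equal δ_free.
So P = δ_free / [L/(AE) + 1/k] = 1.012 / [ 250/(295×45×10³) + 1/(7100) ].
P = 1.012 / 0.0001597 = 6336 N.
Spring compression = P/k = 6336/(7100) = 0.8924 mm.

δ ≈ 0.892 mm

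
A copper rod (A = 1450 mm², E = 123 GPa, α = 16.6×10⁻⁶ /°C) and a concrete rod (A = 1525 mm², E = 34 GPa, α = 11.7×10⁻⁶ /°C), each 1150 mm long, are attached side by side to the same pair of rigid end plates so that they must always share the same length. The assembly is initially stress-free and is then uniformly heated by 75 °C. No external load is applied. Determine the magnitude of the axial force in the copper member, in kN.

Both members must finish at the same length. With the larger α, the copper tends to over-expand; the plates restrain it, putting the copper in compression and the concrete in tension. With no external load the two internal forces are equal and opposite, magnitude P.
Equating the net (thermal + elastic) strains gives |α₁ − α₂|·ΔT = P·[1/(A₁E₁) + 1/(A₂E₂)].
|α₁ − α₂|·ΔT = 4.9×10⁻⁶ × 75 = 0.0003675.
1/(A₁E₁) + 1/(A₂E₂) = 1/(1450×123×10³) + 1/(1525×34×10³) = 2.489×10⁻⁸ N⁻¹.
P = 0.0003675 / 2.489×10⁻⁸ = 14760 N = 14.76 kN.

P ≈ 14.8 kN (compressive in the copper)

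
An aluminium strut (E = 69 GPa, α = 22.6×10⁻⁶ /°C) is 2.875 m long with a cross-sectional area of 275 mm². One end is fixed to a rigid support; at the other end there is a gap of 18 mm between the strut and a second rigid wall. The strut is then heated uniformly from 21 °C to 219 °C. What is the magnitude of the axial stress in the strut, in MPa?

σ ≈ 0 MPa

Unrestrained expansion: δ_free = αΔT L = 22.6×10⁻⁶ × 198 × 2875 = 12.87 mm.
This is smaller than the 18 mm clearance, so the strut expands freely without reaching the stop — the stress is zero.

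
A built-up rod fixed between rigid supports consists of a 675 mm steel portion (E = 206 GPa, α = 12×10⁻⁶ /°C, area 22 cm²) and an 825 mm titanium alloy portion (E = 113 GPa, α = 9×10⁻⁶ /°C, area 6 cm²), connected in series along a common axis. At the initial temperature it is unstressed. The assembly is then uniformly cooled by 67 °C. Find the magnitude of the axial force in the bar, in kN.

P ≈ 76.2 kN (tensile)

Free thermal contraction of the whole bar: Σ αᵢΔT Lᵢ = 12×10⁻⁶×67×675 + 9×10⁻⁶×67×825 = 1.04 mm.
The rigid supports impose zero overall length change; the single axial force P common to all segments must satisfy P Σ Lᵢ/(AᵢEᵢ) = δ_free.
The series flexibility is Σ Lᵢ/(AᵢEᵢ) = 675/(2200×206×10³) + 825/(600×113×10³) = 1.366×10⁻⁵ mm/N.
P = 1.04 / 1.366×10⁻⁵ = 76160 N = 76.16 kN, tensile.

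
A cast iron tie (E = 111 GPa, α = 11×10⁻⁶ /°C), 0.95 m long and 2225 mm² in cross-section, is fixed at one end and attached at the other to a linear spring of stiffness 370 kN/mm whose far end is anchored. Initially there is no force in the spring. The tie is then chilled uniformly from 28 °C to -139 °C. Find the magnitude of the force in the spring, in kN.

P ≈ 266 kN

The unrestrained thermal change is αΔT L = 11×10⁻⁶ × 167 × 950 = 1.745 mm.
Let P be the tensile force in the spring. The tie extends elastically by PL/(AE) and the spring stretches by P/k; together these equal δ_free.
P [ L/(AE) + 1/k ] = δ_free → P [ 950/(2225×111×10³) + 1/(370×10³) ] = 1.745.
P = 1.745 / 6.549×10⁻⁶ = 266500 N.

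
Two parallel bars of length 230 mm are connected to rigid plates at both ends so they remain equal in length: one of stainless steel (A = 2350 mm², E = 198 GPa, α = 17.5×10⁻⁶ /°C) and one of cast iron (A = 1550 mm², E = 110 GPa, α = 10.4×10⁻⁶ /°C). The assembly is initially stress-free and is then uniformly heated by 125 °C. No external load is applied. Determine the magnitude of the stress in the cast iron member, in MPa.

The stainless steel has the larger α, so on heating it would change length more than the cast iron if both were free. The rigid plates force a common final length, so the stainless steel is put into compression and the cast iron into tension, with equal and opposite forces P (no external load).
Compatibility of the two members (thermal + elastic change equal): (α₁ − α₂)ΔT = P·[1/(A₁E₁) + 1/(A₂E₂)].
|α₁ − α₂|·ΔT = 7.1×10⁻⁶ × 125 = 0.0008875.
1/(A₁E₁) + 1/(A₂E₂) = 1/(2350×198×10³) + 1/(1550×110×10³) = 8.014×10⁻⁹ N⁻¹.
P = 0.0008875 / 8.014×10⁻⁹ = 110700 N = 110.7 kN.
σ_{cast iron} = P/A₂ = 110700/1550 = 71.45 MPa, tensile.

σ ≈ 71.4 MPa (tensile)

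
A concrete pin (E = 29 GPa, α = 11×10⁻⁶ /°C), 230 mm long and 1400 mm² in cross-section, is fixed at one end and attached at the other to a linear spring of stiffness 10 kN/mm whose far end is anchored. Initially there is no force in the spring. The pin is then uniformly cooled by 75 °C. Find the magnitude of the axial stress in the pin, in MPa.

σ ≈ 1.28 MPa (tensile)

If the spring were absent the pin would shorten by αΔT L = 11×10⁻⁶ × 75 × 230 = 0.1898 mm.
With a force P in the spring, the elastic change of the pin is PL/(AE) and that of the spring is P/k; compatibility requires their sum to equal δ_free.
So P = δ_free / [L/(AE) + 1/k] = 0.1898 / [ 230/(1400×29×10³) + 1/(10×10³) ].
P = 0.1898 / 0.0001057 = 1796 N.
σ = P/A = 1796/1400 = 1.283 MPa.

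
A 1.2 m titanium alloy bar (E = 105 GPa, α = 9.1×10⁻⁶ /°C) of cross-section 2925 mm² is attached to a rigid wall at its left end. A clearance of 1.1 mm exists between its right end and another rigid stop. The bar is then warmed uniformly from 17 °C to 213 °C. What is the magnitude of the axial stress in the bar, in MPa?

Unrestrained expansion: δ_free = αΔT L = 9.1×10⁻⁶ × 196 × 1200 = 2.14 mm.
After closing the 1.1 mm clearance, 2.14 − 1.1 = 1.04 mm of expansion remains to be suppressed by the wall.
That suppressed elongation corresponds to σ = E·Δ/L = 105×10³ × 1.04/1200 = 91.03 MPa.

σ ≈ 91 MPa (compressive)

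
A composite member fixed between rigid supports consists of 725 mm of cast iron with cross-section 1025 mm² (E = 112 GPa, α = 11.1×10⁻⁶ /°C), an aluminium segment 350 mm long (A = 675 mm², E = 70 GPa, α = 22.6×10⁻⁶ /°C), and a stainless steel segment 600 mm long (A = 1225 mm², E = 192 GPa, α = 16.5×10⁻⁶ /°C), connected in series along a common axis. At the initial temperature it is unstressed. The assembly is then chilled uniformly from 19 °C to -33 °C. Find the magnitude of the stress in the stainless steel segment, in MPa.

Free thermal contraction of the whole bar: Σ αᵢΔT Lᵢ = 11.1×10⁻⁶×52×725 + 22.6×10⁻⁶×52×350 + 16.5×10⁻⁶×52×600 = 1.345 mm.
Since the ends are fixed, an axial force P builds up, equal in every segment, with P · Σ Lᵢ/(AᵢEᵢ) = δ_free.
Σ Lᵢ/(AᵢEᵢ) = 725/(1025×112×10³) + 350/(675×70×10³) + 600/(1225×192×10³) = 1.627×10⁻⁵ mm/N.
So P = 1.345 / 1.627×10⁻⁵ = 82.62 kN, tensile.
σ_{stainless steel} = P / A = 82620 / 1225 = 67.45 MPa.

σ ≈ 67.4 MPa (tensile)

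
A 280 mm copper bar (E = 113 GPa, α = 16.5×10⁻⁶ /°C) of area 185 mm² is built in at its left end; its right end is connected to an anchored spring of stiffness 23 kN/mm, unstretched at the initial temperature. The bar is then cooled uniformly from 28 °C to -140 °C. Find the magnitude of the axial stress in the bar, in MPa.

σ ≈ 73.8 MPa (tensile)

If the spring were absent the bar would shorten by αΔT L = 16.5×10⁻⁶ × 168 × 280 = 0.7762 mm.
Let P be the tensile force in the spring. The bar extends elastically by PL/(AE) and the spring stretches by P/k; together these equal δ_free.
P [ L/(AE) + 1/k ] = δ_free → P [ 280/(185×113×10³) + 1/(23×10³) ] = 0.7762.
P = 0.7762 / 5.687×10⁻⁵ = 13650 N.
σ = P/A = 13650/185 = 73.77 MPa.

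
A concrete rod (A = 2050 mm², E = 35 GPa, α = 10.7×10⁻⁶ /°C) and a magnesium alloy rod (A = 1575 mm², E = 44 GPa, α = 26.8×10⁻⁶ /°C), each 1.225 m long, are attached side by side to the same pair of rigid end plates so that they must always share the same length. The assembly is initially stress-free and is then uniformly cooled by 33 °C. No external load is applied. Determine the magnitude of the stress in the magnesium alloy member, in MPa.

σ ≈ 11.9 MPa (tensile)

Equilibrium of a rigid end plate with no external load gives equal and opposite internal forces ±P in the two members. Since α_{magnesium alloy} > α_{concrete}, cooling drives the magnesium alloy into tension and the concrete into compression.
Compatibility of the two members (thermal + elastic change equal): (α₁ − α₂)ΔT = P·[1/(A₁E₁) + 1/(A₂E₂)].
|α₁ − α₂|·ΔT = 16.1×10⁻⁶ × 33 = 0.0005313.
1/(A₁E₁) + 1/(A₂E₂) = 1/(2050×35×10³) + 1/(1575×44×10³) = 2.837×10⁻⁸ N⁻¹.
P = 0.0005313 / 2.837×10⁻⁸ = 18730 N = 18.73 kN.
σ_{magnesium alloy} = P/A₂ = 18730/1575 = 11.89 MPa, tensile.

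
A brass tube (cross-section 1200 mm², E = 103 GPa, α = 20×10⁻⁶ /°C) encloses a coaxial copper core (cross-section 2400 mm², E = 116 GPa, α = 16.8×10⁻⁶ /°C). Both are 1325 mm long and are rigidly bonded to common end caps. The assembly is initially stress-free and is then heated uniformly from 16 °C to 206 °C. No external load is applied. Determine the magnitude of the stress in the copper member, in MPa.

σ ≈ 21.7 MPa (tensile)

The brass has the larger α, so on heating it would change length more than the copper if both were free. The rigid plates force a common final length, so the brass is put into compression and the copper into tension, with equal and opposite forces P (no external load).
Equating the net (thermal + elastic) strains gives |α₁ − α₂|·ΔT = P·[1/(A₁E₁) + 1/(A₂E₂)].
|α₁ − α₂|·ΔT = 3.2×10⁻⁶ × 190 = 0.000608.
1/(A₁E₁) + 1/(A₂E₂) = 1/(1200×103×10³) + 1/(2400×116×10³) = 1.168×10⁻⁸ N⁻¹.
P = 0.000608 / 1.168×10⁻⁸ = 52040 N = 52.04 kN.
σ_{copper} = P/A₂ = 52040/2400 = 21.68 MPa, tensile.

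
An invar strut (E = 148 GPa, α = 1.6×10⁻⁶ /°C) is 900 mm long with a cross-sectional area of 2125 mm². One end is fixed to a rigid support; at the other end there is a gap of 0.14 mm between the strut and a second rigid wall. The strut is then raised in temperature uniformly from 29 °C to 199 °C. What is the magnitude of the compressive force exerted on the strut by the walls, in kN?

Unrestrained expansion: δ_free = αΔT L = 1.6×10⁻⁶ × 170 × 900 = 0.2448 mm.
The gap closes (δ_free > 0.14 mm) and the wall then resists a further 0.2448 − 0.14 = 0.1048 mm of expansion.
So σ = E(δ_free − g)/L = 148×10³ × 0.1048/900 = 17.23 MPa.
Force on the wall = σA = 17.23 × 2125 mm² = 36.62 kN.

P ≈ 36.6 kN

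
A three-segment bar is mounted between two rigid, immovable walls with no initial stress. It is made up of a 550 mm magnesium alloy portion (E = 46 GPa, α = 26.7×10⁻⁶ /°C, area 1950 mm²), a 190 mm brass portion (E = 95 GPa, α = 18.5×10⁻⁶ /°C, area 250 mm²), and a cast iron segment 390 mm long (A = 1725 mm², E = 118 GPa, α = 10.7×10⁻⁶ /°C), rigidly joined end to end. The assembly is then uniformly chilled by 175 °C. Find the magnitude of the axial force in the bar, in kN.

P ≈ 244 kN (tensile)

With the walls removed the bar would change length by δ_free = Σ αᵢΔT Lᵢ = 26.7×10⁻⁶×175×550 + 18.5×10⁻⁶×175×190 + 10.7×10⁻⁶×175×390 = 3.915 mm.
Since the ends are fixed, an axial force P builds up, equal in every segment, with P · Σ Lᵢ/(AᵢEᵢ) = δ_free.
Σ Lᵢ/(AᵢEᵢ) = 550/(1950×46×10³) + 190/(250×95×10³) + 390/(1725×118×10³) = 1.605×10⁻⁵ mm/N.
So P = 3.915 / 1.605×10⁻⁵ = 244 kN, tensile.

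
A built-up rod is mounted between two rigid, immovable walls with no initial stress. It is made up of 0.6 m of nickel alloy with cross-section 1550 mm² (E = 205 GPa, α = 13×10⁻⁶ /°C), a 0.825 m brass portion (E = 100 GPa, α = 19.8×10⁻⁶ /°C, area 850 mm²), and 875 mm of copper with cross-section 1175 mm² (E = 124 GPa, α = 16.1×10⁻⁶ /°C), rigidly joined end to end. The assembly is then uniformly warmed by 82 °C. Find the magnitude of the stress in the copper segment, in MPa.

σ ≈ 152 MPa (compressive)

If the supports were absent, the total length change would be Σ αᵢΔT Lᵢ = 13×10⁻⁶×82×600 + 19.8×10⁻⁶×82×825 + 16.1×10⁻⁶×82×875 = 3.134 mm.
The rigid supports impose zero overall length change; the single axial force P common to all segments must satisfy P Σ Lᵢ/(AᵢEᵢ) = δ_free.
The series flexibility is Σ Lᵢ/(AᵢEᵢ) = 600/(1550×205×10³) + 825/(850×100×10³) + 875/(1175×124×10³) = 1.76×10⁻⁵ mm/N.
Hence P = δ_free / Σ(L/AE) = 3.134/1.76×10⁻⁵ = 178.1 kN (compressive).
σ_{copper} = P / A = 178100 / 1175 = 151.6 MPa.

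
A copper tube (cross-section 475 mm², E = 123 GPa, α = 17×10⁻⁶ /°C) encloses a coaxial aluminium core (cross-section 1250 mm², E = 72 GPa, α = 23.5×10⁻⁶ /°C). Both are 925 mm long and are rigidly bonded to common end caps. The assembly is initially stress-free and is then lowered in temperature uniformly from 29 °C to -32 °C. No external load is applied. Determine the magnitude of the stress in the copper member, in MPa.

Equilibrium of a rigid end plate with no external load gives equal and opposite internal forces ±P in the two members. Since α_{aluminium} > α_{copper}, cooling drives the aluminium into tension and the copper into compression.
Setting the final lengths equal and cancelling L: (α₁ − α₂)ΔT = P/(A₁E₁) + P/(A₂E₂).
|α₁ − α₂|·ΔT = 6.5×10⁻⁶ × 61 = 0.0003965.
1/(A₁E₁) + 1/(A₂E₂) = 1/(475×123×10³) + 1/(1250×72×10³) = 2.823×10⁻⁸ N⁻¹.
P = 0.0003965 / 2.823×10⁻⁸ = 14050 N = 14.05 kN.
σ_{copper} = P/A₁ = 14050/475 = 29.57 MPa, compressive.

σ ≈ 29.6 MPa (compressive)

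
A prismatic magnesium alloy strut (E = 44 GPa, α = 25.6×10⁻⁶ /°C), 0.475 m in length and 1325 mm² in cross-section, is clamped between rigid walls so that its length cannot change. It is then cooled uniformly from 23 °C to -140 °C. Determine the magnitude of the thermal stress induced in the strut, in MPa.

σ ≈ 184 MPa (tensile)

The supports are rigid, so the total axial strain is zero. The restrained thermal strain is ε = αΔT = 25.6×10⁻⁶ × 163 = 4172.8×10⁻⁶.
σ = EαΔT = 44×10³ × 25.6×10⁻⁶ × 163 = 183.6 MPa (tensile; the strut is trying to contract).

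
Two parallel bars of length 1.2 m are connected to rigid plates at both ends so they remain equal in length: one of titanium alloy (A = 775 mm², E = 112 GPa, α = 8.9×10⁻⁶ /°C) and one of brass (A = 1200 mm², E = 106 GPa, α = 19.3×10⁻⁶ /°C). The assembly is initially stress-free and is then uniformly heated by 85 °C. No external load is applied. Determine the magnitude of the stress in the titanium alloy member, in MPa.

Both members must finish at the same length. With the larger α, the brass tends to over-expand; the plates restrain it, putting the brass in compression and the titanium alloy in tension. With no external load the two internal forces are equal and opposite, magnitude P.
Compatibility of the two members (thermal + elastic change equal): (α₁ − α₂)ΔT = P·[1/(A₁E₁) + 1/(A₂E₂)].
|α₁ − α₂|·ΔT = 10.4×10⁻⁶ × 85 = 0.000884.
1/(A₁E₁) + 1/(A₂E₂) = 1/(775×112×10³) + 1/(1200×106×10³) = 1.938×10⁻⁸ N⁻¹.
P = 0.000884 / 1.938×10⁻⁸ = 45610 N = 45.61 kN.
σ_{titanium alloy} = P/A₁ = 45610/775 = 58.85 MPa, tensile.

σ ≈ 58.8 MPa (tensile)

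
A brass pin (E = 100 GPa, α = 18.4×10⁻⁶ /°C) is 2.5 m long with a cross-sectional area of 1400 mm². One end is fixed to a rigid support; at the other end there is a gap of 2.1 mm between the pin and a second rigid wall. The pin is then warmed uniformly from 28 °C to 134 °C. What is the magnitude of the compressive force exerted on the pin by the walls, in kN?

Free thermal elongation = αΔT L = 18.4×10⁻⁶ × 106 × 2500 = 4.876 mm.
The gap closes (δ_free > 2.1 mm) and the wall then resists a further 4.876 − 2.1 = 2.776 mm of expansion.
That suppressed elongation corresponds to σ = E·Δ/L = 100×10³ × 2.776/2500 = 111 MPa.
P = σA = 111 × 1400 = 155.5 kN.

P ≈ 155 kN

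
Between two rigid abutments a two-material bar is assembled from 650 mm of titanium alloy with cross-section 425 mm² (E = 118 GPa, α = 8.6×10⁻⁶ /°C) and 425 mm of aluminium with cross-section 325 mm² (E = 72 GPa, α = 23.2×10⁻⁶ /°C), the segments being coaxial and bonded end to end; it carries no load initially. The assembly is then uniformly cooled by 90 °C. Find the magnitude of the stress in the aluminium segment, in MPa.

σ ≈ 137 MPa (tensile)

With the walls removed the bar would change length by δ_free = Σ αᵢΔT Lᵢ = 8.6×10⁻⁶×90×650 + 23.2×10⁻⁶×90×425 = 1.39 mm.
The walls prevent any net length change, so an axial force P (same in every segment) develops. Compatibility: P · Σ Lᵢ/(AᵢEᵢ) = δ_free.
Σ Lᵢ/(AᵢEᵢ) = 650/(425×118×10³) + 425/(325×72×10³) = 3.112×10⁻⁵ mm/N.
Hence P = δ_free / Σ(L/AE) = 1.39/3.112×10⁻⁵ = 44.68 kN (tensile).
σ_{aluminium} = P / A = 44680 / 325 = 137.5 MPa.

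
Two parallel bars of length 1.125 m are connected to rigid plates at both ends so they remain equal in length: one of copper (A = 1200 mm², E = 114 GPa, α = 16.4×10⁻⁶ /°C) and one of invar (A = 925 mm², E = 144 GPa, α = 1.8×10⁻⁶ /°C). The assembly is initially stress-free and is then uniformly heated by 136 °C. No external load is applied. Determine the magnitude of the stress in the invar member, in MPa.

The copper has the larger α, so on heating it would change length more than the invar if both were free. The rigid plates force a common final length, so the copper is put into compression and the invar into tension, with equal and opposite forces P (no external load).
Equating the net (thermal + elastic) strains gives |α₁ − α₂|·ΔT = P·[1/(A₁E₁) + 1/(A₂E₂)].
|α₁ − α₂|·ΔT = 14.6×10⁻⁶ × 136 = 0.001986.
1/(A₁E₁) + 1/(A₂E₂) = 1/(1200×114×10³) + 1/(925×144×10³) = 1.482×10⁻⁸ N⁻¹.
P = 0.001986 / 1.482×10⁻⁸ = 134000 N = 134 kN.
σ_{invar} = P/A₂ = 134000/925 = 144.9 MPa, tensile.

σ ≈ 145 MPa (tensile)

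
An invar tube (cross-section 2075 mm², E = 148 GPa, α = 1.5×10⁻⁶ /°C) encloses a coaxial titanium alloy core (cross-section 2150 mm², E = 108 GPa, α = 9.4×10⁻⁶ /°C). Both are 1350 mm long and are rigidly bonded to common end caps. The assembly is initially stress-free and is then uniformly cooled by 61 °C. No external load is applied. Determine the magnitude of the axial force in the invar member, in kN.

Both members must finish at the same length. With the larger α, the titanium alloy tends to over-contract; the plates restrain it, putting the titanium alloy in tension and the invar in compression. With no external load the two internal forces are equal and opposite, magnitude P.
Setting the final lengths equal and cancelling L: (α₁ − α₂)ΔT = P/(A₁E₁) + P/(A₂E₂).
|α₁ − α₂|·ΔT = 7.9×10⁻⁶ × 61 = 0.0004819.
1/(A₁E₁) + 1/(A₂E₂) = 1/(2075×148×10³) + 1/(2150×108×10³) = 7.563×10⁻⁹ N⁻¹.
P = 0.0004819 / 7.563×10⁻⁹ = 63720 N = 63.72 kN.

P ≈ 63.7 kN (compressive in the invar)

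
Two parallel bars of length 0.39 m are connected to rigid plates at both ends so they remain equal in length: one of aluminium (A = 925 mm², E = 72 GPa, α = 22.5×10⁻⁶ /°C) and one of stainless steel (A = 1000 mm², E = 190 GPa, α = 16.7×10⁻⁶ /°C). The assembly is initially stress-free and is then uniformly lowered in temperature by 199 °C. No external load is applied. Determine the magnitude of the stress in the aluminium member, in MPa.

σ ≈ 61.5 MPa (tensile)

The aluminium has the larger α, so on cooling it would change length more than the stainless steel if both were free. The rigid plates force a common final length, so the aluminium is put into tension and the stainless steel into compression, with equal and opposite forces P (no external load).
Equating the net (thermal + elastic) strains gives |α₁ − α₂|·ΔT = P·[1/(A₁E₁) + 1/(A₂E₂)].
|α₁ − α₂|·ΔT = 5.8×10⁻⁶ × 199 = 0.001154.
1/(A₁E₁) + 1/(A₂E₂) = 1/(925×72×10³) + 1/(1000×190×10³) = 2.028×10⁻⁸ N⁻¹.
P = 0.001154 / 2.028×10⁻⁸ = 56920 N = 56.92 kN.
σ_{aluminium} = P/A₁ = 56920/925 = 61.53 MPa, tensile.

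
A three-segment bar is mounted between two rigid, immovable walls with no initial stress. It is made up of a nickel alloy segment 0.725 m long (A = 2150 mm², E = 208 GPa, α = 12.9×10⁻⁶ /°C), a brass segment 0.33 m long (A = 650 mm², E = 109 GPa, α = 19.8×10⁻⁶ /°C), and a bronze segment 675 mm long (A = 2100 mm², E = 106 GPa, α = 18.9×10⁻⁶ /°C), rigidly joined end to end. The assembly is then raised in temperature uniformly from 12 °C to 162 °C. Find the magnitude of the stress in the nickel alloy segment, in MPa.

σ ≈ 215 MPa (compressive)

With the walls removed the bar would change length by δ_free = Σ αᵢΔT Lᵢ = 12.9×10⁻⁶×150×725 + 19.8×10⁻⁶×150×330 + 18.9×10⁻⁶×150×675 = 4.297 mm.
The rigid supports impose zero overall length change; the single axial force P common to all segments must satisfy P Σ Lᵢ/(AᵢEᵢ) = δ_free.
The series flexibility is Σ Lᵢ/(AᵢEᵢ) = 725/(2150×208×10³) + 330/(650×109×10³) + 675/(2100×106×10³) = 9.311×10⁻⁶ mm/N.
So P = 4.297 / 9.311×10⁻⁶ = 461.4 kN, compressive.
σ_{nickel alloy} = P / A = 461400 / 2150 = 214.6 MPa.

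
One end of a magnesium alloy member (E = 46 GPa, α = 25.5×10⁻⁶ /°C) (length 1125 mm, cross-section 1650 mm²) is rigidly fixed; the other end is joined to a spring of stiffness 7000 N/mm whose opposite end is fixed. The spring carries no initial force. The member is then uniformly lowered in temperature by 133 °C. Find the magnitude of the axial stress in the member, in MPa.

If the spring were absent the member would shorten by αΔT L = 25.5×10⁻⁶ × 133 × 1125 = 3.815 mm.
Let P be the tensile force in the spring. The member extends elastically by PL/(AE) and the spring stretches by P/k; together these equal δ_free.
So P = δ_free / [L/(AE) + 1/k] = 3.815 / [ 1125/(1650×46×10³) + 1/(7000) ].
P = 3.815 / 0.0001577 = 24200 N.
σ = P/A = 24200/1650 = 14.67 MPa.

σ ≈ 14.7 MPa (tensile)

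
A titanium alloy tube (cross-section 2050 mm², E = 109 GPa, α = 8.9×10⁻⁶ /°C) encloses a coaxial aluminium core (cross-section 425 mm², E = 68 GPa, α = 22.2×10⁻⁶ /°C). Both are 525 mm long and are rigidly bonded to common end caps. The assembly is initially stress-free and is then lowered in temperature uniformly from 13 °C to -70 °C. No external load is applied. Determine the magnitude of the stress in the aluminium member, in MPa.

The aluminium has the larger α, so on cooling it would change length more than the titanium alloy if both were free. The rigid plates force a common final length, so the aluminium is put into tension and the titanium alloy into compression, with equal and opposite forces P (no external load).
Equating the net (thermal + elastic) strains gives |α₁ − α₂|·ΔT = P·[1/(A₁E₁) + 1/(A₂E₂)].
|α₁ − α₂|·ΔT = 13.3×10⁻⁶ × 83 = 0.001104.
1/(A₁E₁) + 1/(A₂E₂) = 1/(2050×109×10³) + 1/(425×68×10³) = 3.908×10⁻⁸ N⁻¹.
P = 0.001104 / 3.908×10⁻⁸ = 28250 N = 28.25 kN.
σ_{aluminium} = P/A₂ = 28250/425 = 66.47 MPa, tensile.

σ ≈ 66.5 MPa (tensile)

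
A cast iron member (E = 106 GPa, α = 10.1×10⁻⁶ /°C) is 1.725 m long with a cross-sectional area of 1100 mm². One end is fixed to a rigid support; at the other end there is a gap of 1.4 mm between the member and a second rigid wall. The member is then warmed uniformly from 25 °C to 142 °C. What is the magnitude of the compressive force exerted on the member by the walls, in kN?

Free thermal elongation = αΔT L = 10.1×10⁻⁶ × 117 × 1725 = 2.038 mm.
The gap closes (δ_free > 1.4 mm) and the wall then resists a further 2.038 − 1.4 = 0.6384 mm of expansion.
That suppressed elongation corresponds to σ = E·Δ/L = 106×10³ × 0.6384/1725 = 39.23 MPa.
Force on the wall = σA = 39.23 × 1100 mm² = 43.15 kN.

P ≈ 43.2 kN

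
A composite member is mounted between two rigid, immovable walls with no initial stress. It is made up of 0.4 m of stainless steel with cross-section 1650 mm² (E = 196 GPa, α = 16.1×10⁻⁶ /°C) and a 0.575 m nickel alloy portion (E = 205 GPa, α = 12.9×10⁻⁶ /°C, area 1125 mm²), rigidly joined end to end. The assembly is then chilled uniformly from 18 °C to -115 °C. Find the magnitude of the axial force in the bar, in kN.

P ≈ 494 kN (tensile)

If the supports were absent, the total length change would be Σ αᵢΔT Lᵢ = 16.1×10⁻⁶×133×400 + 12.9×10⁻⁶×133×575 = 1.843 mm.
The rigid supports impose zero overall length change; the single axial force P common to all segments must satisfy P Σ Lᵢ/(AᵢEᵢ) = δ_free.
The series flexibility is Σ Lᵢ/(AᵢEᵢ) = 400/(1650×196×10³) + 575/(1125×205×10³) = 3.73×10⁻⁶ mm/N.
Hence P = δ_free / Σ(L/AE) = 1.843/3.73×10⁻⁶ = 494.1 kN (tensile).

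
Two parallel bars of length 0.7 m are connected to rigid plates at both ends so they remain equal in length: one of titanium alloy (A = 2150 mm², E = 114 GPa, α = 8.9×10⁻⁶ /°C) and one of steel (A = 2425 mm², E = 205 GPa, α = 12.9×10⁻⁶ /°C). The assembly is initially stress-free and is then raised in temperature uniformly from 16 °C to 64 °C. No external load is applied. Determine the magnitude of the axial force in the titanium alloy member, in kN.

Both members must finish at the same length. With the larger α, the steel tends to over-expand; the plates restrain it, putting the steel in compression and the titanium alloy in tension. With no external load the two internal forces are equal and opposite, magnitude P.
Compatibility of the two members (thermal + elastic change equal): (α₁ − α₂)ΔT = P·[1/(A₁E₁) + 1/(A₂E₂)].
|α₁ − α₂|·ΔT = 4×10⁻⁶ × 48 = 0.000192.
1/(A₁E₁) + 1/(A₂E₂) = 1/(2150×114×10³) + 1/(2425×205×10³) = 6.092×10⁻⁹ N⁻¹.
So P = 0.000192 / 6.092×10⁻⁹ = 31.52 kN.

P ≈ 31.5 kN (tensile in the titanium alloy)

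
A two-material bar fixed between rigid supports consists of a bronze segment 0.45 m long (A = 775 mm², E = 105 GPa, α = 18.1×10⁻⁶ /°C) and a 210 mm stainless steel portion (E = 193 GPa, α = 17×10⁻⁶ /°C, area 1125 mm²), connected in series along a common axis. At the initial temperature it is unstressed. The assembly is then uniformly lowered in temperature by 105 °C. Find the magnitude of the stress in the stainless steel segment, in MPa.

Free thermal contraction of the whole bar: Σ αᵢΔT Lᵢ = 18.1×10⁻⁶×105×450 + 17×10⁻⁶×105×210 = 1.23 mm.
Since the ends are fixed, an axial force P builds up, equal in every segment, with P · Σ Lᵢ/(AᵢEᵢ) = δ_free.
Σ Lᵢ/(AᵢEᵢ) = 450/(775×105×10³) + 210/(1125×193×10³) = 6.497×10⁻⁶ mm/N.
Hence P = δ_free / Σ(L/AE) = 1.23/6.497×10⁻⁶ = 189.3 kN (tensile).
σ_{stainless steel} = P / A = 189300 / 1125 = 168.3 MPa.

σ ≈ 168 MPa (tensile)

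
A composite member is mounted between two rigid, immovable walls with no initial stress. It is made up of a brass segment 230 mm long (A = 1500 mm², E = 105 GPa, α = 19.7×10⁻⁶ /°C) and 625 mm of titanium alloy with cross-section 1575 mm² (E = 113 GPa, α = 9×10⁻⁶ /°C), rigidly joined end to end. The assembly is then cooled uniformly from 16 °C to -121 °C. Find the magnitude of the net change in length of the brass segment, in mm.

|ΔL| ≈ 0.212 mm

Free thermal contraction of the whole bar: Σ αᵢΔT Lᵢ = 19.7×10⁻⁶×137×230 + 9×10⁻⁶×137×625 = 1.391 mm.
The rigid supports impose zero overall length change; the single axial force P common to all segments must satisfy P Σ Lᵢ/(AᵢEᵢ) = δ_free.
Σ Lᵢ/(AᵢEᵢ) = 230/(1500×105×10³) + 625/(1575×113×10³) = 4.972×10⁻⁶ mm/N.
Hence P = δ_free / Σ(L/AE) = 1.391/4.972×10⁻⁶ = 279.8 kN (tensile).
For the brass segment, free thermal change = 19.7×10⁻⁶×137×230 = 0.6207 mm and elastic change from P = 279800×230/(1500×105×10³) = 0.4087 mm; these oppose, so the net change is 0.212 mm (segment shortens).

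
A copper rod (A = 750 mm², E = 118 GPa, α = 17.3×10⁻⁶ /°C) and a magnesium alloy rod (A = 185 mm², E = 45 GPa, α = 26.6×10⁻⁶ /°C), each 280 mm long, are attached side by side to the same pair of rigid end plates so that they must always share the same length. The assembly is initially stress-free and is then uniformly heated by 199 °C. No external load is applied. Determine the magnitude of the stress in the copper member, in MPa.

The magnesium alloy has the larger α, so on heating it would change length more than the copper if both were free. The rigid plates force a common final length, so the magnesium alloy is put into compression and the copper into tension, with equal and opposite forces P (no external load).
Compatibility of the two members (thermal + elastic change equal): (α₁ − α₂)ΔT = P·[1/(A₁E₁) + 1/(A₂E₂)].
|α₁ − α₂|·ΔT = 9.3×10⁻⁶ × 199 = 0.001851.
1/(A₁E₁) + 1/(A₂E₂) = 1/(750×118×10³) + 1/(185×45×10³) = 1.314×10⁻⁷ N⁻¹.
So P = 0.001851 / 1.314×10⁻⁷ = 14.08 kN.
σ_{copper} = P/A₁ = 14080/750 = 18.78 MPa, tensile.

σ ≈ 18.8 MPa (tensile)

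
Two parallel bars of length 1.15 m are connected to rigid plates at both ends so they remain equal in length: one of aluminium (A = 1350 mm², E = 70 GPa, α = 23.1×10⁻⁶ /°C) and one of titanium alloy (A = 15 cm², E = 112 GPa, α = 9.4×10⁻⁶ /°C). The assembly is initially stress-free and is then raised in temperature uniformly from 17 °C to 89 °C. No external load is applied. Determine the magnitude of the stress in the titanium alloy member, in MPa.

The aluminium has the larger α, so on heating it would change length more than the titanium alloy if both were free. The rigid plates force a common final length, so the aluminium is put into compression and the titanium alloy into tension, with equal and opposite forces P (no external load).
Compatibility of the two members (thermal + elastic change equal): (α₁ − α₂)ΔT = P·[1/(A₁E₁) + 1/(A₂E₂)].
|α₁ − α₂|·ΔT = 13.7×10⁻⁶ × 72 = 0.0009864.
1/(A₁E₁) + 1/(A₂E₂) = 1/(1350×70×10³) + 1/(1500×112×10³) = 1.653×10⁻⁸ N⁻¹.
P = 0.0009864 / 1.653×10⁻⁸ = 59660 N = 59.66 kN.
σ_{titanium alloy} = P/A₂ = 59660/1500 = 39.77 MPa, tensile.

σ ≈ 39.8 MPa (tensile)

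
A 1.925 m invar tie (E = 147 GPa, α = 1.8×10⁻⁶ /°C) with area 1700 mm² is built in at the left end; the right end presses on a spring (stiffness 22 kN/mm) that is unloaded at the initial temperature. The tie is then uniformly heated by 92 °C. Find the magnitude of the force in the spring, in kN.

P ≈ 6 kN

If the spring were absent the tie would lengthen by αΔT L = 1.8×10⁻⁶ × 92 × 1925 = 0.3188 mm.
With a force P in the spring, the elastic change of the tie is PL/(AE) and that of the spring is P/k; compatibility requires their sum to equal δ_free.
So P = δ_free / [L/(AE) + 1/k] = 0.3188 / [ 1925/(1700×147×10³) + 1/(22×10³) ].
P = 0.3188 / 5.316×10⁻⁵ = 5997 N.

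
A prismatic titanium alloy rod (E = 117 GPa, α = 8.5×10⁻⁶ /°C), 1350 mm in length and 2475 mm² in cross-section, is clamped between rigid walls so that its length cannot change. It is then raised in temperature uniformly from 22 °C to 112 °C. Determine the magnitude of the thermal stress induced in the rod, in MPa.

σ ≈ 89.5 MPa (compressive)

Because both ends are immovable the net strain is zero, and the suppressed thermal strain is αΔT = 8.5×10⁻⁶ × 90 = 765×10⁻⁶.
σ = EαΔT = 117×10³ × 8.5×10⁻⁶ × 90 = 89.5 MPa (compressive; the rod is trying to expand).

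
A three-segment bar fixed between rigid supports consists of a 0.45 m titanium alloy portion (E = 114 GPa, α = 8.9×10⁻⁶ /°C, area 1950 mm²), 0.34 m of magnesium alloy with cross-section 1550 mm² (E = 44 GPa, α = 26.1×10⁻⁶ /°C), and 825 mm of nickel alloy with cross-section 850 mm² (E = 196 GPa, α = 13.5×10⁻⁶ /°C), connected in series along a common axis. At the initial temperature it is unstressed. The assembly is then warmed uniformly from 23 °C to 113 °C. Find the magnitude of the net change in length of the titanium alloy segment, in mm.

If the supports were absent, the total length change would be Σ αᵢΔT Lᵢ = 8.9×10⁻⁶×90×450 + 26.1×10⁻⁶×90×340 + 13.5×10⁻⁶×90×825 = 2.161 mm.
Since the ends are fixed, an axial force P builds up, equal in every segment, with P · Σ Lᵢ/(AᵢEᵢ) = δ_free.
The series flexibility is Σ Lᵢ/(AᵢEᵢ) = 450/(1950×114×10³) + 340/(1550×44×10³) + 825/(850×196×10³) = 1.196×10⁻⁵ mm/N.
So P = 2.161 / 1.196×10⁻⁵ = 180.7 kN, compressive.
For the titanium alloy segment, free thermal change = 8.9×10⁻⁶×90×450 = 0.3604 mm and elastic change from P = 180700×450/(1950×114×10³) = 0.3658 mm; these oppose, so the net change is 0.00534 mm (segment shortens).

|ΔL| ≈ 0.00534 mm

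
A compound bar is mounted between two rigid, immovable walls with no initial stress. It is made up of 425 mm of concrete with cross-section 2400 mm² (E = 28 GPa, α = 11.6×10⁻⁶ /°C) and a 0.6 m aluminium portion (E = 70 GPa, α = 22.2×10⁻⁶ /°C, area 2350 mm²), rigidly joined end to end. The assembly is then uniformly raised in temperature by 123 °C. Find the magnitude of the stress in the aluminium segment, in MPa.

σ ≈ 95.8 MPa (compressive)

Free thermal expansion of the whole bar: Σ αᵢΔT Lᵢ = 11.6×10⁻⁶×123×425 + 22.2×10⁻⁶×123×600 = 2.245 mm.
The walls prevent any net length change, so an axial force P (same in every segment) develops. Compatibility: P · Σ Lᵢ/(AᵢEᵢ) = δ_free.
The series flexibility is Σ Lᵢ/(AᵢEᵢ) = 425/(2400×28×10³) + 600/(2350×70×10³) = 9.972×10⁻⁶ mm/N.
Hence P = δ_free / Σ(L/AE) = 2.245/9.972×10⁻⁶ = 225.1 kN (compressive).
σ_{aluminium} = P / A = 225100 / 2350 = 95.79 MPa.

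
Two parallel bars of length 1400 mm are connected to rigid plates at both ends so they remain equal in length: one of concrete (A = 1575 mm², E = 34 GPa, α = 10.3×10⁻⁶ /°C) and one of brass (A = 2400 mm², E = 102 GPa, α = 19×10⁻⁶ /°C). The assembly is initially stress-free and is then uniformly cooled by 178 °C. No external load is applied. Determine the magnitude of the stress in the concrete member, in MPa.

σ ≈ 43.2 MPa (compressive)

Equilibrium of a rigid end plate with no external load gives equal and opposite internal forces ±P in the two members. Since α_{brass} > α_{concrete}, cooling drives the brass into tension and the concrete into compression.
Setting the final lengths equal and cancelling L: (α₁ − α₂)ΔT = P/(A₁E₁) + P/(A₂E₂).
|α₁ − α₂|·ΔT = 8.7×10⁻⁶ × 178 = 0.001549.
1/(A₁E₁) + 1/(A₂E₂) = 1/(1575×34×10³) + 1/(2400×102×10³) = 2.276×10⁻⁸ N⁻¹.
So P = 0.001549 / 2.276×10⁻⁸ = 68.04 kN.
σ_{concrete} = P/A₁ = 68040/1575 = 43.2 MPa, compressive.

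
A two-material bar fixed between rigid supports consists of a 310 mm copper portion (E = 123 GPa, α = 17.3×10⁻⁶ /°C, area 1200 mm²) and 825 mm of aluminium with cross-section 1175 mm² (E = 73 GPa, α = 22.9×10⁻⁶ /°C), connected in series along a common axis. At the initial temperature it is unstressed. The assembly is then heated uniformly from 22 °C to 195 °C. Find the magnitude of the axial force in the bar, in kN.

Free thermal expansion of the whole bar: Σ αᵢΔT Lᵢ = 17.3×10⁻⁶×173×310 + 22.9×10⁻⁶×173×825 = 4.196 mm.
The rigid supports impose zero overall length change; the single axial force P common to all segments must satisfy P Σ Lᵢ/(AᵢEᵢ) = δ_free.
Σ Lᵢ/(AᵢEᵢ) = 310/(1200×123×10³) + 825/(1175×73×10³) = 1.172×10⁻⁵ mm/N.
Hence P = δ_free / Σ(L/AE) = 4.196/1.172×10⁻⁵ = 358.1 kN (compressive).

P ≈ 358 kN (compressive)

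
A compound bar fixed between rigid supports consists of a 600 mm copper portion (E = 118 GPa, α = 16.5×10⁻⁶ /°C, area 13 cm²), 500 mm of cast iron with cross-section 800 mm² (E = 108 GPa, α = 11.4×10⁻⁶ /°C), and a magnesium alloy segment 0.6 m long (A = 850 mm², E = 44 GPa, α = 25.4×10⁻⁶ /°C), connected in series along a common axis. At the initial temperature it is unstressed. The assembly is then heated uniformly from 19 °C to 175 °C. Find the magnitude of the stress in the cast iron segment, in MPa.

Free thermal expansion of the whole bar: Σ αᵢΔT Lᵢ = 16.5×10⁻⁶×156×600 + 11.4×10⁻⁶×156×500 + 25.4×10⁻⁶×156×600 = 4.811 mm.
Since the ends are fixed, an axial force P builds up, equal in every segment, with P · Σ Lᵢ/(AᵢEᵢ) = δ_free.
The series flexibility is Σ Lᵢ/(AᵢEᵢ) = 600/(1300×118×10³) + 500/(800×108×10³) + 600/(850×44×10³) = 2.574×10⁻⁵ mm/N.
P = 4.811 / 2.574×10⁻⁵ = 186900 N = 186.9 kN, compressive.
σ_{cast iron} = P / A = 186900 / 800 = 233.6 MPa.

σ ≈ 234 MPa (compressive)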